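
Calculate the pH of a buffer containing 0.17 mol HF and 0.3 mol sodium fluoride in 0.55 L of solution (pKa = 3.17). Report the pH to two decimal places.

pH = 3.42

pH = pKa + log([A⁻]/[HA]) = 3.17 + log(0.3/0.17)
pH = 3.17 + (+0.247) = 3.42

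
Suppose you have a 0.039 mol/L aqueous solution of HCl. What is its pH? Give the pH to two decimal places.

pH = 1.41

HCl is a strong acid and dissociates completely, so [H+] = 0.039 M.
pH = -log(0.039) = 1.41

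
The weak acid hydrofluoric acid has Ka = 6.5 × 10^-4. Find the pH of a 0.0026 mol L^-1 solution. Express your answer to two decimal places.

pH = 2.99

HF ⇌ F- + H+
Let x = [H+] at equilibrium. Ka = x²/(0.0026 − x).
x is not negligible relative to C₀; solve x² + 0.00065·x − 1.69e-06 = 0.
x = [−0.00065 + √(0.00065² + 6.76e-06)]/2 = 1.02 × 10^-3 M
pH = −log[H+] = −log(1.02 × 10^-3) = 2.99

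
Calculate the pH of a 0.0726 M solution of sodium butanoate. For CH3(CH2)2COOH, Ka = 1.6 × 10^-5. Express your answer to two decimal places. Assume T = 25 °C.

CH3(CH2)2COO- is the conjugate base of the weak acid CH3(CH2)2COOH.
Kb = Kw/Ka = 1.0×10^-14 / 1.6 × 10^-5 = 6.25 × 10^-10
Kb = [OH-]²/(0.0726 − [OH-]) = 6.25 × 10^-10
Assume [OH-] ≪ 0.0726: [OH-] ≈ √(6.25 × 10^-10 × 0.0726) = 6.74 × 10^-6 M
Check: 0.0093% ionized — well under 5%, approximation valid.
pOH = −log(6.74 × 10^-6) = 5.17; pH = 14.00 − 5.17 = 8.83

pH = 8.83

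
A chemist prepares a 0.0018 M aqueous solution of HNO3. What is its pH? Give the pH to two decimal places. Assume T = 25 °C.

HNO3 is a strong acid and dissociates completely, so [H+] = 0.0018 M.
pH = -log(0.0018) = 2.74

pH = 2.74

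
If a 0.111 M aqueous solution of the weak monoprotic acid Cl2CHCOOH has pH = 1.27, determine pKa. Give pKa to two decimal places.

[H+] = 10^(-1.27) = 5.37 × 10^-2 M
At equilibrium [HA] = 0.111 − 5.37 × 10^-2 = 5.73 × 10^-2 M
Ka = [H+][A-]/[HA] = (5.37 × 10^-2)² / 5.73 × 10^-2 = 5.03 × 10^-2
pKa = -log(5.03 × 10^-2) = 1.30

pKa = 1.30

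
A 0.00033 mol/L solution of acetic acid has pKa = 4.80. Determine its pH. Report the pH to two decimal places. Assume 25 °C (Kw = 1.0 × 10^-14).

pH = 4.19

CH3COOH ⇌ CH3COO- + H+
Ka = 10^(−4.80) = 1.58 × 10^-5
Let x = [H+] at equilibrium. Ka = x²/(0.00033 − x).
Here C₀/Ka ≈ 20.9, so the small-x approximation fails. Use the quadratic:
x = (−Ka + √(Ka² + 4·Ka·C₀))/2 = 6.47 × 10^-5 M
pH = −log(6.47 × 10^-5) = 4.19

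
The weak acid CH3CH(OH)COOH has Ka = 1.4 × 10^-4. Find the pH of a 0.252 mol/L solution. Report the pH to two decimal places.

pH = 2.23

CH3CH(OH)COOH ⇌ CH3CH(OH)COO- + H+
From the ICE table, Ka = [H+]²/(0.252 − [H+]) = 1.4 × 10^-4.
Neglecting [H+] in the denominator: [H+] = √(1.4 × 10^-4 × 0.252) = 5.94 × 10^-3 M
pH = −log[H+] = −log(5.94 × 10^-3) = 2.23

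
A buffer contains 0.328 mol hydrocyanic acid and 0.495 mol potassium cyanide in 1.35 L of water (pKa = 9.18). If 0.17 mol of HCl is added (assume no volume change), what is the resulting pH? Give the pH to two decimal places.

pH = 8.99

After neutralization: n(HCN) = 0.498 mol, n(CN-) = 0.325 mol.
pH = pKa + log([A⁻]/[HA]) = 9.18 + log(0.325/0.498) = 9.18 -0.185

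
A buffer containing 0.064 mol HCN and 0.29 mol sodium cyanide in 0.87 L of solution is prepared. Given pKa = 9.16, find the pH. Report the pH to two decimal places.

pH = 9.82

Henderson–Hasselbalch: pH = pKa + log([CN-]/[HCN]) = 9.16 + log(0.29/0.064)
pH = 9.16 + (+0.656) = 9.82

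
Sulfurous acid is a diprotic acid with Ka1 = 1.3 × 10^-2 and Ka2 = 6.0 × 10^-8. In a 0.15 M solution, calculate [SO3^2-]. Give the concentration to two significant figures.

First ionization gives [H+] ≈ [HSO3-] = 3.81 × 10^-2 M.
Second step: Ka2 = [H+][SO3^2-]/[HSO3-] ≈ [SO3^2-] (since [H+] ≈ [HSO3-]).
So [SO3^2-] ≈ Ka2.

6.0 × 10^-8 M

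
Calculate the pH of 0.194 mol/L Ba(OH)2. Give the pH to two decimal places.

Ba(OH)2 is a strong base (each formula unit releases 2 OH-); [OH-] = 0.388 M.
pOH = -log(0.388) = 0.41
pH = 14.00 - 0.41 = 13.59

pH = 13.59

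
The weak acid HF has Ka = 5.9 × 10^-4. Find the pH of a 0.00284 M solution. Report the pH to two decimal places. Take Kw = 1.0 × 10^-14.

pH = 2.99

HF ⇌ F- + H+
Let x = [H+] at equilibrium. Ka = x²/(0.00284 − x).
The 5% rule fails; solving x² + Ka·x − Ka·C₀ = 0 exactly:
x = [−0.00059 + √(0.00059² + 6.7e-06)]/2 = 1.03 × 10^-3 M
pH = −log[H+] = −log(1.03 × 10^-3) = 2.99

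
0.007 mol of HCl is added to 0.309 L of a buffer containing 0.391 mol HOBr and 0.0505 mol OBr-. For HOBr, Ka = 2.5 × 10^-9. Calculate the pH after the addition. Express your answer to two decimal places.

pH = 7.64

Added H+ converts OBr- to HOBr: HOBr → 0.398 mol, OBr- → 0.0435 mol.
pKa = −log(2.5 × 10^-9) = 8.602
Henderson–Hasselbalch with mole ratio 0.0435/0.398: pH = 8.602 + (-0.961)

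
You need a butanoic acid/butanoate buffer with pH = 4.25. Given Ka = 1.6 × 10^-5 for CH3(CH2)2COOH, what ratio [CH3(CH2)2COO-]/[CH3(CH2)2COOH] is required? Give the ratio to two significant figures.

pKa = -log(1.6 × 10^-5) = 4.796
pH = pKa + log(r) ⇒ log(r) = 4.25 − 4.796 = -0.546
r = [CH3(CH2)2COO-]/[CH3(CH2)2COOH] = 10^(-0.546) = 0.284

ratio = 0.28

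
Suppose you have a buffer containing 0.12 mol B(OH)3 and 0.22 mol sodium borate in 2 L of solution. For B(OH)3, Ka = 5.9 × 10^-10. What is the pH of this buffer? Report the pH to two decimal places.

pH = 9.49

pKa = −log(5.9 × 10^-10) = 9.229
Henderson–Hasselbalch: pH = pKa + log([B(OH)4-]/[B(OH)3]) = 9.229 + log(0.22/0.12)
pH = 9.229 + (+0.263) = 9.49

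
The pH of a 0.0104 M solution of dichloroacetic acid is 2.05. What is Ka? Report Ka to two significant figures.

Ka = 5.3 × 10^-2

[H+] = 10^(-2.05) = 8.91 × 10^-3 M
At equilibrium [HA] = 0.0104 − 8.91 × 10^-3 = 1.49 × 10^-3 M
Ka = [H+][A-]/[HA] = (8.91 × 10^-3)² / 1.49 × 10^-3 = 5.3 × 10^-2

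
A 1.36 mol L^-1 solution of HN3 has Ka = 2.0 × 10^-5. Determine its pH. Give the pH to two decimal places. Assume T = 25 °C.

pH = 2.28

HN3 ⇌ N3- + H+
Ka = [H+]²/(1.36 − [H+]) = 2.0 × 10^-5
Assume [H+] ≪ 1.36: [H+] ≈ √(2.0 × 10^-5 × 1.36) = 5.22 × 10^-3 M
pH = −log[H+] = −log(5.22 × 10^-3) = 2.28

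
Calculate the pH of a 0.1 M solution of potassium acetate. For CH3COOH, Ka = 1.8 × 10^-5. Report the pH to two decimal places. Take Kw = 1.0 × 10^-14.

CH3COO- is the conjugate base of the weak acid CH3COOH.
Kb = Kw/Ka = 1.0×10^-14 / 1.8 × 10^-5 = 5.56 × 10^-10
From the ICE table, Kb = x²/(0.1 − x) = 5.56 × 10^-10.
Since Kb ≪ C₀, x ≈ √(Kb·C₀) = 7.46 × 10^-6 M.
(x/C₀ = 0.0075% < 5%, so the approximation holds.)
pOH = −log(7.46 × 10^-6) = 5.13; pH = 14.00 − 5.13 = 8.87

pH = 8.87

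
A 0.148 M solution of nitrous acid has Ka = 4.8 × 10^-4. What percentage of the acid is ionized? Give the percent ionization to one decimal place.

5.5%

HNO2 ⇌ NO2- + H+; let x = [H+] at equilibrium.
Solve x² + 0.00048x − 7.1e-05 = 0 → x = 8.19 × 10^-3 M
% ionization = x/C₀ × 100% = 8.19 × 10^-3/0.148 × 100% = 5.5%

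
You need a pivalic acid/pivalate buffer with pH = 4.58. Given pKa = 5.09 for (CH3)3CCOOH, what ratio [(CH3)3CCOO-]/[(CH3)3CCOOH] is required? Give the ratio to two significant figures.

ratio = 0.31

pH = pKa + log(r) ⇒ log(r) = 4.58 − 5.09 = -0.51
r = [(CH3)3CCOO-]/[(CH3)3CCOOH] = 10^(-0.51) = 0.309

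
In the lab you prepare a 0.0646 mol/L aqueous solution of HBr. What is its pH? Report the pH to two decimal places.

pH = 1.19

HBr is a strong acid and dissociates completely, so [H+] = 0.0646 M.
pH = -log(0.0646) = 1.19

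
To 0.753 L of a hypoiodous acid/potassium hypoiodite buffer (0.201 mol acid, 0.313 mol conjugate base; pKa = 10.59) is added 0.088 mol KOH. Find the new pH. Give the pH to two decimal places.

pH = 11.14

After neutralization: n(HOI) = 0.113 mol, n(OI-) = 0.401 mol.
pH = pKa + log(n_OI-/n_HOI) = 10.59 + log(0.401/0.113) = 10.59 + (+0.550)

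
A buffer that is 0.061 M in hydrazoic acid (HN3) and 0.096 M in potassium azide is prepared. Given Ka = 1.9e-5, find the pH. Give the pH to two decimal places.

pH = 4.92

pKa = −log(1.9 × 10^-5) = 4.721
pH = pKa + log([A⁻]/[HA]) = 4.721 + log(0.096/0.061)
pH = 4.721 + (+0.197) = 4.92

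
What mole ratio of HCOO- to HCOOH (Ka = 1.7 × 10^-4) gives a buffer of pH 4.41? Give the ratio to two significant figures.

pKa = -log(1.7 × 10^-4) = 3.770
pH = pKa + log(r) ⇒ log(r) = 4.41 − 3.770 = +0.640
r = [HCOO-]/[HCOOH] = 10^(+0.640) = 4.37

ratio = 4.4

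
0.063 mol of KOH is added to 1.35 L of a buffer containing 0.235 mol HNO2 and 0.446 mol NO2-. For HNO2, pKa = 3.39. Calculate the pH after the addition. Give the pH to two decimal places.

pH = 3.86

OH- converts HNO2 to NO2-: HNO2 → 0.172 mol, NO2- → 0.509 mol.
Henderson–Hasselbalch with mole ratio 0.509/0.172: pH = 3.39 + (+0.471)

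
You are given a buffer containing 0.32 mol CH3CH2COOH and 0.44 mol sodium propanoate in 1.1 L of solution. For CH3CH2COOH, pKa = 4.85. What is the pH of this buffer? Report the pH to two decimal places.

pH = pKa + log([A⁻]/[HA]) = 4.85 + log(0.44/0.32)
pH = 4.85 + (+0.138) = 4.99

pH = 4.99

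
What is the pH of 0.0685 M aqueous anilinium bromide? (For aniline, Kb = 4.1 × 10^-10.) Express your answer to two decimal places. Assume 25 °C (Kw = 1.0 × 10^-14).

C6H5NH3+ is the conjugate acid of the weak base C6H5NH2.
Ka = Kw/Kb = 1.0×10^-14 / 4.1 × 10^-10 = 2.44 × 10^-5
Let x = [H+] at equilibrium. Ka = x²/(0.0685 − x).
Assume x ≪ 0.0685: x ≈ √(2.44 × 10^-5 × 0.0685) = 1.29 × 10^-3 M
pH = −log[H+] = −log(1.29 × 10^-3) = 2.89

pH = 2.89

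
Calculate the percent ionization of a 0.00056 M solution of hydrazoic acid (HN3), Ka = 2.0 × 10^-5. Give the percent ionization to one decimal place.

HN3 ⇌ N3- + H+; let x = [H+] at equilibrium.
Ka = x²/(C₀ − x); solving the quadratic gives x = 9.63 × 10^-5 M.
% ionization = x/C₀ × 100% = 9.63 × 10^-5/0.00056 × 100% = 17.2%

17.2%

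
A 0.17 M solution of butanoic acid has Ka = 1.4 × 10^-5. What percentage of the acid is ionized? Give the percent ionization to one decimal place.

CH3(CH2)2COOH ⇌ CH3(CH2)2COO- + H+; let x = [H+] at equilibrium.
x ≈ √(Ka·C₀) = √(1.4 × 10^-5 × 0.17) = 1.54 × 10^-3 M
Fraction ionized = 1.54 × 10^-3 / 0.17 = 0.0091 → 0.9%

0.9%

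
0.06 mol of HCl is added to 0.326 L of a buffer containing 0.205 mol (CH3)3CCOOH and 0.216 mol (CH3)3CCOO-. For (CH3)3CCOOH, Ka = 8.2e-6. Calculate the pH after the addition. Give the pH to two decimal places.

pH = 4.86

Added H+ converts (CH3)3CCOO- to (CH3)3CCOOH: (CH3)3CCOOH → 0.265 mol, (CH3)3CCOO- → 0.156 mol.
pKa = −log(8.2 × 10^-6) = 5.086
pH = pKa + log([A⁻]/[HA]) = 5.086 + log(0.156/0.265) = 5.086 -0.230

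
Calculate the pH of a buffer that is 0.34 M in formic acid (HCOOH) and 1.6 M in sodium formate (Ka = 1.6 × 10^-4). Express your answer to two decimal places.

pH = 4.47

pKa = −log(1.6 × 10^-4) = 3.796
Henderson–Hasselbalch: pH = pKa + log([HCOO-]/[HCOOH]) = 3.796 + log(1.6/0.34)
pH = 3.796 + (+0.673) = 4.47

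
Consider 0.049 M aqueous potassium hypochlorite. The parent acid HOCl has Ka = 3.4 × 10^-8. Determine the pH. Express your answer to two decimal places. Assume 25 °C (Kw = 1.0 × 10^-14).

pH = 10.08

OCl- is the conjugate base of the weak acid HOCl.
Kb = Kw/Ka = 1.0×10^-14 / 3.4 × 10^-8 = 2.94 × 10^-7
Kb = x²/(0.049 − x) = 2.94 × 10^-7
Assume x ≪ 0.049: x ≈ √(2.94 × 10^-7 × 0.049) = 1.20 × 10^-4 M
pOH = −log(1.20 × 10^-4) = 3.92; pH = 14.00 − 3.92 = 10.08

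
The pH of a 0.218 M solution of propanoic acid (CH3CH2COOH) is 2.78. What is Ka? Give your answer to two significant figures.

[H+] = 10^(-2.78) = 1.66 × 10^-3 M
At equilibrium [HA] = 0.218 − 1.66 × 10^-3 = 2.16 × 10^-1 M
Ka = [H+][A-]/[HA] = (1.66 × 10^-3)² / 2.16 × 10^-1 = 1.3 × 10^-5

Ka = 1.3 × 10^-5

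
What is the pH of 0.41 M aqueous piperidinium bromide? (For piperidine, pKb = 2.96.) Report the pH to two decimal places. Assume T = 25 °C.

pH = 5.71

C5H10NH2+ is the conjugate acid of the weak base C5H10NH.
Kb = 10^(−2.96) = 1.10 × 10^-3
Ka = Kw/Kb = 1.0×10^-14 / 1.10 × 10^-3 = 9.09 × 10^-12
From the ICE table, Ka = x²/(0.41 − x) = 9.09 × 10^-12.
Assume x ≪ 0.41: x ≈ √(9.09 × 10^-12 × 0.41) = 1.93 × 10^-6 M
pH = −log[H+] = −log(1.93 × 10^-6) = 5.71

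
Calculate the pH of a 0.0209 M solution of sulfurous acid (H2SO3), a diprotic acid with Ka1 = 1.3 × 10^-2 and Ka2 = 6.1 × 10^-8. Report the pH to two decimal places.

pH = 1.95

Ka1 ≫ Ka2, so treat the first dissociation as the only significant source of H+.
Ka1 = x²/(0.0209 − x) = 1.3 × 10^-2
Solving the quadratic: x = (−Ka1 + √(Ka1² + 4·Ka1·C₀))/2 = 1.12 × 10^-2 M
pH = −log(1.12 × 10^-2) = 1.95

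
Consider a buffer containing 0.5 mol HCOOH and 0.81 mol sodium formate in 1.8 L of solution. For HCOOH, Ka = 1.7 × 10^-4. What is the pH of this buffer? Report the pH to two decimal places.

pH = 3.98

pKa = −log(1.7 × 10^-4) = 3.770
Using pH = pKa + log([base]/[acid]) with [base]/[acid] = 0.81/0.5:
pH = 3.770 + (+0.210) = 3.98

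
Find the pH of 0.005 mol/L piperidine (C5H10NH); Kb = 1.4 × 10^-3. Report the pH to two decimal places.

C5H10NH + H2O ⇌ C5H10NH2+ + OH-
From the ICE table, Kb = x²/(0.005 − x) = 1.4 × 10^-3.
Here C₀/Kb ≈ 3.57, so the small-x approximation fails. Use the quadratic:
x = (−Kb + √(Kb² + 4·Kb·C₀))/2 = 2.04 × 10^-3 M
pOH = −log(2.04 × 10^-3) = 2.69; pH = 14.00 − 2.69 = 11.31

pH = 11.31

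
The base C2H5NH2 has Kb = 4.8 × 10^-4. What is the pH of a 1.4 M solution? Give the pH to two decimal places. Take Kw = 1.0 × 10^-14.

C2H5NH2 + H2O ⇌ C2H5NH3+ + OH-
Kb = x²/(1.4 − x) = 4.8 × 10^-4
Assume x ≪ 1.4: x ≈ √(4.8 × 10^-4 × 1.4) = 2.59 × 10^-2 M
Check: 1.9% ionized — well under 5%, approximation valid.
pOH = −log(2.59 × 10^-2) = 1.59; pH = 14.00 − 1.59 = 12.41

pH = 12.41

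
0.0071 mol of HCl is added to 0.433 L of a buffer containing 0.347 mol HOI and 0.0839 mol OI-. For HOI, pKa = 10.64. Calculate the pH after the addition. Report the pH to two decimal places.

Added H+ converts OI- to HOI: HOI → 0.354 mol, OI- → 0.0768 mol.
Henderson–Hasselbalch with mole ratio 0.0768/0.354: pH = 10.64 + (-0.664)

pH = 9.98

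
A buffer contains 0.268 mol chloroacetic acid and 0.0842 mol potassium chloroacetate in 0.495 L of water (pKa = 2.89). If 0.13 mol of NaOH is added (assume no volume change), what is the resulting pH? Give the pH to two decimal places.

pH = 3.08

After neutralization: n(ClCH2COOH) = 0.138 mol, n(ClCH2COO-) = 0.214 mol.
pH = pKa + log([A⁻]/[HA]) = 2.89 + log(0.214/0.138) = 2.89 +0.191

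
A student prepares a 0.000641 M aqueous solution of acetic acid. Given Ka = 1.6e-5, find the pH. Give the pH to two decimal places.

pH = 4.03

CH3COOH ⇌ CH3COO- + H+
Ka = [H+]²/(0.000641 − [H+]) = 1.6 × 10^-5
Here C₀/Ka ≈ 40.1, so the small-[H+] approximation fails. Use the quadratic:
[H+] = [−1.6e-05 + √(1.6e-05² + 4.1e-08)]/2 = 9.36 × 10^-5 M
pH = −log[H+] = −log(9.36 × 10^-5) = 4.03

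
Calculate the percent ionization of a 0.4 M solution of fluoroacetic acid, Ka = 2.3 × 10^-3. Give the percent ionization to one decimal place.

7.3%

FCH2COOH ⇌ FCH2COO- + H+; let x = [H+] at equilibrium.
Ka = x²/(C₀ − x); solving the quadratic gives x = 2.92 × 10^-2 M.
% ionization = x/C₀ × 100% = 2.92 × 10^-2/0.4 × 100% = 7.3%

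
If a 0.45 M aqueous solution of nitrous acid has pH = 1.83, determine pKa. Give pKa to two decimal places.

pKa = 3.30

[H+] = 10^(-1.83) = 1.48 × 10^-2 M
At equilibrium [HA] = 0.45 − 1.48 × 10^-2 = 4.35 × 10^-1 M
Ka = [H+][A-]/[HA] = (1.48 × 10^-2)² / 4.35 × 10^-1 = 5.04 × 10^-4
pKa = -log(5.04 × 10^-4) = 3.30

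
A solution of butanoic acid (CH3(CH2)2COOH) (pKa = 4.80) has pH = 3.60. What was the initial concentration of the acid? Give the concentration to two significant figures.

C₀ = 4.2 × 10^-3 M

[H+] = 10^(-3.60) = 2.51 × 10^-4 M = x
Ka = 10^(−4.80) = 1.58 × 10^-5
Ka = x²/(C₀ − x) ⇒ C₀ = x + x²/Ka
C₀ = 2.51 × 10^-4 + (2.51 × 10^-4)²/(1.58 × 10^-5) = 4.24 × 10^-3 M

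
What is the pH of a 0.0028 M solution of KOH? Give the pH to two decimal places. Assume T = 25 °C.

pH = 11.45

KOH is a strong base; [OH-] = 0.0028 M.
pOH = -log(0.0028) = 2.55
pH = 14.00 - 2.55 = 11.45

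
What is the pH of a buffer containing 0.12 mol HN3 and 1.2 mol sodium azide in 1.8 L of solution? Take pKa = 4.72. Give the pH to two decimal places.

Using pH = pKa + log([base]/[acid]) with [base]/[acid] = 1.2/0.12:
pH = 4.72 + (+1.000) = 5.72

pH = 5.72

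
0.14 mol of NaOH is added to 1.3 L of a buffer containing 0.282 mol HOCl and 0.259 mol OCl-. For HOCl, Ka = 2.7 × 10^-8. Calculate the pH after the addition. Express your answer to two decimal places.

OH- converts HOCl to OCl-: HOCl → 0.142 mol, OCl- → 0.399 mol.
pKa = −log(2.7 × 10^-8) = 7.569
pH = pKa + log(n_OCl-/n_HOCl) = 7.569 + log(0.399/0.142) = 7.569 + (+0.449)

pH = 8.02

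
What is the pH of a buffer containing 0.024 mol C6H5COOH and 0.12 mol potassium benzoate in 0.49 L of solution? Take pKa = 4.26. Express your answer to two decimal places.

pH = 4.96

pH = pKa + log([A⁻]/[HA]) = 4.26 + log(0.12/0.024)
pH = 4.26 + (+0.699) = 4.96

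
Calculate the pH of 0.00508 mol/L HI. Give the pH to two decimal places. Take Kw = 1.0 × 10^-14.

HI is a strong acid and dissociates completely, so [H+] = 0.00508 M.
pH = -log(0.00508) = 2.29

pH = 2.29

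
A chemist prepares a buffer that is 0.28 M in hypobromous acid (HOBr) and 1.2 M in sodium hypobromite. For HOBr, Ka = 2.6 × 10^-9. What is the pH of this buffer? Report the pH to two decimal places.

pH = 9.22

pKa = −log(2.6 × 10^-9) = 8.585
Henderson–Hasselbalch: pH = pKa + log([OBr-]/[HOBr]) = 8.585 + log(1.2/0.28)
pH = 8.585 + (+0.632) = 9.22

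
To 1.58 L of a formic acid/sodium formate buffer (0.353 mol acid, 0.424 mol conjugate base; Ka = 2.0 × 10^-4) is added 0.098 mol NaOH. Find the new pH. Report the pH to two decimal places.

pH = 4.01

OH- converts HCOOH to HCOO-: HCOOH → 0.255 mol, HCOO- → 0.522 mol.
pKa = −log(2.0 × 10^-4) = 3.699
Henderson–Hasselbalch with mole ratio 0.522/0.255: pH = 3.699 + (+0.311)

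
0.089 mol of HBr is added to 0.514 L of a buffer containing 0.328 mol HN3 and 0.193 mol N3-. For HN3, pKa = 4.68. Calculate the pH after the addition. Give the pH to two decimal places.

pH = 4.08

After neutralization: n(HN3) = 0.417 mol, n(N3-) = 0.104 mol.
Henderson–Hasselbalch with mole ratio 0.104/0.417: pH = 4.68 + (-0.603)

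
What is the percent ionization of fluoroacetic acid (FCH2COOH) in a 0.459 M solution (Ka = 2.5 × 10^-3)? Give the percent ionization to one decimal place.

7.1%

FCH2COOH ⇌ FCH2COO- + H+; let x = [H+] at equilibrium.
Solve x² + 0.0025x − 0.00115 = 0 → x = 3.26 × 10^-2 M
% ionization = x/C₀ × 100% = 3.26 × 10^-2/0.459 × 100% = 7.1%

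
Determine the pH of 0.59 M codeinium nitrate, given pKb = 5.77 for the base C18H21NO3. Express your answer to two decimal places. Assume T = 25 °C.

pH = 4.23

C18H22NO3+ is the conjugate acid of the weak base C18H21NO3.
Kb = 10^(−5.77) = 1.70 × 10^-6
Ka = Kw/Kb = 1.0×10^-14 / 1.70 × 10^-6 = 5.88 × 10^-9
Let x = [H+] at equilibrium. Ka = x²/(0.59 − x).
Assume x ≪ 0.59: x ≈ √(5.88 × 10^-9 × 0.59) = 5.89 × 10^-5 M
pH = −log[H+] = −log(5.89 × 10^-5) = 4.23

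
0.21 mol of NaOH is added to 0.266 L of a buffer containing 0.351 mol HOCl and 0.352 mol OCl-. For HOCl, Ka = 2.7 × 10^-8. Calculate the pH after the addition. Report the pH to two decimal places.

OH- converts HOCl to OCl-: HOCl → 0.141 mol, OCl- → 0.562 mol.
pKa = −log(2.7 × 10^-8) = 7.569
pH = pKa + log(n_OCl-/n_HOCl) = 7.569 + log(0.562/0.141) = 7.569 + (+0.601)

pH = 8.17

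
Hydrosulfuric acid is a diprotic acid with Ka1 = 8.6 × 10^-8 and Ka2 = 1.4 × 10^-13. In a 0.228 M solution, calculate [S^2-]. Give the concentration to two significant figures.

1.4 × 10^-13 M

First ionization gives [H+] ≈ [HS-] = 1.40 × 10^-4 M.
Second step: Ka2 = [H+][S^2-]/[HS-] ≈ [S^2-] (since [H+] ≈ [HS-]).
So [S^2-] ≈ Ka2.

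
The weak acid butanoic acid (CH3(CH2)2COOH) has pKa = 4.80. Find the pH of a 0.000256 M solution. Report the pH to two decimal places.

CH3(CH2)2COOH ⇌ CH3(CH2)2COO- + H+
Ka = 10^(−4.80) = 1.58 × 10^-5
Ka = x²/(0.000256 − x) = 1.58 × 10^-5
Here C₀/Ka ≈ 16.2, so the small-x approximation fails. Use the quadratic:
x = [−1.58e-05 + √(1.58e-05² + 1.62e-08)]/2 = 5.62 × 10^-5 M
pH = −log[H+] = −log(5.62 × 10^-5) = 4.25

pH = 4.25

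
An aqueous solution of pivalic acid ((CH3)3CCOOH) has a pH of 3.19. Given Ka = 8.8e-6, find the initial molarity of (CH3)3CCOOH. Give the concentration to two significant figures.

C₀ = 4.8 × 10^-2 M

[H+] = 10^(-3.19) = 6.46 × 10^-4 M = x
Ka = x²/(C₀ − x) ⇒ C₀ = x + x²/Ka
C₀ = 6.46 × 10^-4 + (6.46 × 10^-4)²/(8.8 × 10^-6) = 4.81 × 10^-2 M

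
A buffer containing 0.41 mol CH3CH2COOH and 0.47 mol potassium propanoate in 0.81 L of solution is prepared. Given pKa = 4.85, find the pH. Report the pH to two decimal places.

pH = 4.91

Using pH = pKa + log([base]/[acid]) with [base]/[acid] = 0.47/0.41:
pH = 4.85 + (+0.059) = 4.91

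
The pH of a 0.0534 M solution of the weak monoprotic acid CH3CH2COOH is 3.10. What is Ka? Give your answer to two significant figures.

Ka = 1.2 × 10^-5

[H+] = 10^(-3.10) = 7.94 × 10^-4 M
At equilibrium [HA] = 0.0534 − 7.94 × 10^-4 = 5.26 × 10^-2 M
Ka = [H+][A-]/[HA] = (7.94 × 10^-4)² / 5.26 × 10^-2 = 1.2 × 10^-5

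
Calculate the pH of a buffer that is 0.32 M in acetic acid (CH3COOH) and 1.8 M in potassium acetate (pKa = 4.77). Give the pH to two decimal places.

pH = 5.52

Henderson–Hasselbalch: pH = pKa + log([CH3COO-]/[CH3COOH]) = 4.77 + log(1.8/0.32)
pH = 4.77 + (+0.750) = 5.52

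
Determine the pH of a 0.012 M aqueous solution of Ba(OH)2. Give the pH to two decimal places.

pH = 12.38

Ba(OH)2 is a strong base (each formula unit releases 2 OH-); [OH-] = 0.024 M.
pOH = -log(0.024) = 1.62
pH = 14.00 - 1.62 = 12.38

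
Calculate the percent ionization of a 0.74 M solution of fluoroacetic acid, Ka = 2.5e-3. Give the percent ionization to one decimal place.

FCH2COOH ⇌ FCH2COO- + H+; let x = [H+] at equilibrium.
Ka = x²/(C₀ − x); solving the quadratic gives x = 4.18 × 10^-2 M.
% ionization = x/C₀ × 100% = 4.18 × 10^-2/0.74 × 100% = 5.6%

5.6%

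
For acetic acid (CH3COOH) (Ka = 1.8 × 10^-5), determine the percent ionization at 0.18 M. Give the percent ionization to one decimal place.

CH3COOH ⇌ CH3COO- + H+; let x = [H+] at equilibrium.
x ≈ √(Ka·C₀) = √(1.8 × 10^-5 × 0.18) = 1.80 × 10^-3 M
% ionization = x/C₀ × 100% = 1.80 × 10^-3/0.18 × 100% = 1.0%

1.0%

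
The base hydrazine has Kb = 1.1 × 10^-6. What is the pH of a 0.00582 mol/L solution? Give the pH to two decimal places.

N2H4 + H2O ⇌ N2H5+ + OH-
From the ICE table, Kb = [OH-]²/(0.00582 − [OH-]) = 1.1 × 10^-6.
Assume [OH-] ≪ 0.00582: [OH-] ≈ √(1.1 × 10^-6 × 0.00582) = 8.00 × 10^-5 M
pOH = 4.10, so pH = 14.00 − pOH = 9.90

pH = 9.90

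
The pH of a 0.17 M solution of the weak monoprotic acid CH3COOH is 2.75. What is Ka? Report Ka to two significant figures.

[H+] = 10^(-2.75) = 1.78 × 10^-3 M
At equilibrium [HA] = 0.17 − 1.78 × 10^-3 = 1.68 × 10^-1 M
Ka = [H+][A-]/[HA] = (1.78 × 10^-3)² / 1.68 × 10^-1 = 1.9 × 10^-5

Ka = 1.9 × 10^-5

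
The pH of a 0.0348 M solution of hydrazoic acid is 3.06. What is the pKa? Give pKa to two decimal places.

pKa = 4.65

[H+] = 10^(-3.06) = 8.71 × 10^-4 M
At equilibrium [HA] = 0.0348 − 8.71 × 10^-4 = 3.39 × 10^-2 M
Ka = [H+][A-]/[HA] = (8.71 × 10^-4)² / 3.39 × 10^-2 = 2.24 × 10^-5
pKa = -log(2.24 × 10^-5) = 4.65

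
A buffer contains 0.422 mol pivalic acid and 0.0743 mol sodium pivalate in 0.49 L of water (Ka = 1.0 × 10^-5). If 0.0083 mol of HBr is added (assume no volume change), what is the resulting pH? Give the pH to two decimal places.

pH = 4.19

Added H+ converts (CH3)3CCOO- to (CH3)3CCOOH: (CH3)3CCOOH → 0.43 mol, (CH3)3CCOO- → 0.066 mol.
pKa = −log(1.0 × 10^-5) = 5.000
pH = pKa + log(n_(CH3)3CCOO-/n_(CH3)3CCOOH) = 5.000 + log(0.066/0.43) = 5.000 + (-0.814)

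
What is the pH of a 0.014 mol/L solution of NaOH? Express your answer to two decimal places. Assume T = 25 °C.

NaOH is a strong base; [OH-] = 0.014 M.
pOH = -log(0.014) = 1.85
pH = 14.00 - 1.85 = 12.15

pH = 12.15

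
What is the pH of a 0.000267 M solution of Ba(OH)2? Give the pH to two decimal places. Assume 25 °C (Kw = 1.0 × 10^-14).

pH = 10.73

Ba(OH)2 is a strong base (each formula unit releases 2 OH-); [OH-] = 0.000534 M.
pOH = -log(0.000534) = 3.27
pH = 14.00 - 3.27 = 10.73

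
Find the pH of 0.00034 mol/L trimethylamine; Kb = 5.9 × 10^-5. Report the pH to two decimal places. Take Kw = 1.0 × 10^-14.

(CH3)3N + H2O ⇌ (CH3)3NH+ + OH-
Kb = [OH-]²/(0.00034 − [OH-]) = 5.9 × 10^-5
[OH-] is not negligible relative to C₀; solve [OH-]² + 5.9e-05·[OH-] − 2.01e-08 = 0.
[OH-] = (−Kb + √(Kb² + 4·Kb·C₀))/2 = 1.15 × 10^-4 M
pOH = 3.94, so pH = 14.00 − pOH = 10.06

pH = 10.06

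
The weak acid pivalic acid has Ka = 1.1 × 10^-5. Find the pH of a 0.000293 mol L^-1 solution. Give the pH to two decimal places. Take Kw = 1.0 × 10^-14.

(CH3)3CCOOH ⇌ (CH3)3CCOO- + H+
Ka = [H+]²/(0.000293 − [H+]) = 1.1 × 10^-5
Here C₀/Ka ≈ 26.6, so the small-[H+] approximation fails. Use the quadratic:
[H+] = (−Ka + √(Ka² + 4·Ka·C₀))/2 = 5.15 × 10^-5 M
pH = −log[H+] = −log(5.15 × 10^-5) = 4.29

pH = 4.29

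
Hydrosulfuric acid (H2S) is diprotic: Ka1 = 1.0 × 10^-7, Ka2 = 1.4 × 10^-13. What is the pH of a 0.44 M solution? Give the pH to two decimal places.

Since Ka1 ≫ Ka2, the first ionization dominates [H+].
Ka1 = x²/(0.44 − x) = 1.0 × 10^-7
x ≈ √(1.0 × 10^-7 × 0.44) = 2.10 × 10^-4 M
pH = −log(2.10 × 10^-4) = 3.68

pH = 3.68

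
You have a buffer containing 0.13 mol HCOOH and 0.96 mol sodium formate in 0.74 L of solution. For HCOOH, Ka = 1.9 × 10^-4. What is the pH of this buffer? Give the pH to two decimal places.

pH = 4.59

pKa = −log(1.9 × 10^-4) = 3.721
pH = pKa + log([A⁻]/[HA]) = 3.721 + log(0.96/0.13)
pH = 3.721 + (+0.868) = 4.59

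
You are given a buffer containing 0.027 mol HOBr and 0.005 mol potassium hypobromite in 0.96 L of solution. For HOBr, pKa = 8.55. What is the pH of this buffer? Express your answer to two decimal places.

pH = pKa + log([A⁻]/[HA]) = 8.55 + log(0.005/0.027)
pH = 8.55 + (-0.732) = 7.82

pH = 7.82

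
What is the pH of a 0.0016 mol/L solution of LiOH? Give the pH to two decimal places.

pH = 11.20

LiOH is a strong base; [OH-] = 0.0016 M.
pOH = -log(0.0016) = 2.80
pH = 14.00 - 2.80 = 11.20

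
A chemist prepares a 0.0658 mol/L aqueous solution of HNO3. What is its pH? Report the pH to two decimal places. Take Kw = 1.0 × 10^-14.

HNO3 is a strong acid and dissociates completely, so [H+] = 0.0658 M.
pH = -log(0.0658) = 1.18

pH = 1.18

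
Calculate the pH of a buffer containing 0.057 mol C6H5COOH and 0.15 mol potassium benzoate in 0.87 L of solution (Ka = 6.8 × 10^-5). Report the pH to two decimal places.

pH = 4.59

pKa = −log(6.8 × 10^-5) = 4.167
Using pH = pKa + log([base]/[acid]) with [base]/[acid] = 0.15/0.057:
pH = 4.167 + (+0.420) = 4.59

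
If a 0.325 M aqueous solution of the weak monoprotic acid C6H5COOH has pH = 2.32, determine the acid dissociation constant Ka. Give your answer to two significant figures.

Ka = 7.2 × 10^-5

[H+] = 10^(-2.32) = 4.79 × 10^-3 M
At equilibrium [HA] = 0.325 − 4.79 × 10^-3 = 3.20 × 10^-1 M
Ka = [H+][A-]/[HA] = (4.79 × 10^-3)² / 3.20 × 10^-1 = 7.2 × 10^-5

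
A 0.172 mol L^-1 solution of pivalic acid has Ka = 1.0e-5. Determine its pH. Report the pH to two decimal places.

(CH3)3CCOOH ⇌ (CH3)3CCOO- + H+
Let x = [H+] at equilibrium. Ka = x²/(0.172 − x).
Neglecting x in the denominator: x = √(1.0 × 10^-5 × 0.172) = 1.31 × 10^-3 M
Check: 0.76% ionized — well under 5%, approximation valid.
pH = −log[H+] = −log(1.31 × 10^-3) = 2.88

pH = 2.88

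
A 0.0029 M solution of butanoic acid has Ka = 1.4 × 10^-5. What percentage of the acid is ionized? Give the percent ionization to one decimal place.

CH3(CH2)2COOH ⇌ CH3(CH2)2COO- + H+; let x = [H+] at equilibrium.
Solve x² + 1.4e-05x − 4.06e-08 = 0 → x = 1.95 × 10^-4 M
Fraction ionized = 1.95 × 10^-4 / 0.0029 = 0.0672 → 6.7%

6.7%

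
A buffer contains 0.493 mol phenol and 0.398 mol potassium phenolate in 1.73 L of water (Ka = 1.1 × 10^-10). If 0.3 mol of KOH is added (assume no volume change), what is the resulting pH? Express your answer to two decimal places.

pH = 10.52

After neutralization: n(C6H5OH) = 0.193 mol, n(C6H5O-) = 0.698 mol.
pKa = −log(1.1 × 10^-10) = 9.959
pH = pKa + log(n_C6H5O-/n_C6H5OH) = 9.959 + log(0.698/0.193) = 9.959 + (+0.558)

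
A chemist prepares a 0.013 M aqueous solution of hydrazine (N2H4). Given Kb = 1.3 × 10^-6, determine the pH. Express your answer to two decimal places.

pH = 10.11

N2H4 + H2O ⇌ N2H5+ + OH-
From the ICE table, Kb = [OH-]²/(0.013 − [OH-]) = 1.3 × 10^-6.
Neglecting [OH-] in the denominator: [OH-] = √(1.3 × 10^-6 × 0.013) = 1.30 × 10^-4 M
([OH-]/C₀ = 1% < 5%, so the approximation holds.)
pOH = 3.89, so pH = 14.00 − pOH = 10.11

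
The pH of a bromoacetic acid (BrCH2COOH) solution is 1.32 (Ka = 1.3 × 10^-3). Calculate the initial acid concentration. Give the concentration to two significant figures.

C₀ = 1.8 M

[H+] = 10^(-1.32) = 4.79 × 10^-2 M = x
Ka = x²/(C₀ − x) ⇒ C₀ = x + x²/Ka
C₀ = 4.79 × 10^-2 + (4.79 × 10^-2)²/(1.3 × 10^-3) = 1.81 M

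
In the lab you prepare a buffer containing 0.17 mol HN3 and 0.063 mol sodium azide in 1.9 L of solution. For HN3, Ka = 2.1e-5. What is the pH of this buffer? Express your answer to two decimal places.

pH = 4.25

pKa = −log(2.1 × 10^-5) = 4.678
Using pH = pKa + log([base]/[acid]) with [base]/[acid] = 0.063/0.17:
pH = 4.678 + (-0.431) = 4.25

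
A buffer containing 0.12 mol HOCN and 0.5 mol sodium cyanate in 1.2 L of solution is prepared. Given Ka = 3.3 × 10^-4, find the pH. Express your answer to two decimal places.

pH = 4.10

pKa = −log(3.3 × 10^-4) = 3.481
pH = pKa + log([A⁻]/[HA]) = 3.481 + log(0.5/0.12)
pH = 3.481 + (+0.620) = 4.10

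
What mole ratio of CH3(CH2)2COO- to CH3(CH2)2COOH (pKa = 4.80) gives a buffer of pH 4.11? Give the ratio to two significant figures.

ratio = 0.20

pH = pKa + log(r) ⇒ log(r) = 4.11 − 4.80 = -0.69
r = [CH3(CH2)2COO-]/[CH3(CH2)2COOH] = 10^(-0.69) = 0.204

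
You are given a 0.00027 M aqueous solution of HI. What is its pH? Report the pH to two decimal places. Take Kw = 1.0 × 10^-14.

pH = 3.57

HI is a strong acid and dissociates completely, so [H+] = 0.00027 M.
pH = -log(0.00027) = 3.57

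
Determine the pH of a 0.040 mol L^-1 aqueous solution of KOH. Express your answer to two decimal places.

pH = 12.60

KOH is a strong base; [OH-] = 0.04 M.
pOH = -log(0.04) = 1.40
pH = 14.00 - 1.40 = 12.60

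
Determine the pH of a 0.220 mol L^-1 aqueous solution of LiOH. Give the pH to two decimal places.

LiOH is a strong base; [OH-] = 0.22 M.
pOH = -log(0.22) = 0.66
pH = 14.00 - 0.66 = 13.34

pH = 13.34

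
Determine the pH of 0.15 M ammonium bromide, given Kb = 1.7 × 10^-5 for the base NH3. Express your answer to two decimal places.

pH = 5.03

NH4+ is the conjugate acid of the weak base NH3.
Ka = Kw/Kb = 1.0×10^-14 / 1.7 × 10^-5 = 5.88 × 10^-10
Ka = x²/(0.15 − x) = 5.88 × 10^-10
Assume x ≪ 0.15: x ≈ √(5.88 × 10^-10 × 0.15) = 9.39 × 10^-6 M
(x/C₀ = 0.0063% < 5%, so the approximation holds.)
pH = −log(9.39 × 10^-6) = 5.03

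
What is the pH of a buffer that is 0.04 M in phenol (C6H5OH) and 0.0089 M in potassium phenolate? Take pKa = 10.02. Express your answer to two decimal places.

pH = 9.37

Using pH = pKa + log([base]/[acid]) with [base]/[acid] = 0.0089/0.04:
pH = 10.02 + (-0.653) = 9.37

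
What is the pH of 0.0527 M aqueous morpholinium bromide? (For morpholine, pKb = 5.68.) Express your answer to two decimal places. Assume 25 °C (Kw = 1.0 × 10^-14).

pH = 4.80

C4H8ONH2+ is the conjugate acid of the weak base C4H8ONH.
Kb = 10^(−5.68) = 2.09 × 10^-6
Ka = Kw/Kb = 1.0×10^-14 / 2.09 × 10^-6 = 4.78 × 10^-9
From the ICE table, Ka = x²/(0.0527 − x) = 4.78 × 10^-9.
Assume x ≪ 0.0527: x ≈ √(4.78 × 10^-9 × 0.0527) = 1.59 × 10^-5 M
Check: 0.03% ionized — well under 5%, approximation valid.
pH = −log(1.59 × 10^-5) = 4.80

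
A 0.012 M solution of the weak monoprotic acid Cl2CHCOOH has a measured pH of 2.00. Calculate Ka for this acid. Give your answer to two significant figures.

[H+] = 10^(-2.00) = 1.00 × 10^-2 M
At equilibrium [HA] = 0.012 − 1.00 × 10^-2 = 2.00 × 10^-3 M
Ka = [H+][A-]/[HA] = (1.00 × 10^-2)² / 2.00 × 10^-3 = 5.0 × 10^-2

Ka = 5.0 × 10^-2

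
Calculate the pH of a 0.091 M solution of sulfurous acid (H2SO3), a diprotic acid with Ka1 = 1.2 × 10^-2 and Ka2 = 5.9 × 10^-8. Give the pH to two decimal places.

Since Ka1 ≫ Ka2, the first ionization dominates [H+].
Ka1 = x²/(0.091 − x) = 1.2 × 10^-2
Solving the quadratic: x = (−Ka1 + √(Ka1² + 4·Ka1·C₀))/2 = 2.76 × 10^-2 M
pH = −log(2.76 × 10^-2) = 1.56

pH = 1.56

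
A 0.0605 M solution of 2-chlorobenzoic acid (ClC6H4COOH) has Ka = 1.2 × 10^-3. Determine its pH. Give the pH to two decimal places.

pH = 2.10

ClC6H4COOH ⇌ ClC6H4COO- + H+
Let x = [H+] at equilibrium. Ka = x²/(0.0605 − x).
Here C₀/Ka ≈ 50.4, so the small-x approximation fails. Use the quadratic:
x = (−Ka + √(Ka² + 4·Ka·C₀))/2 = 7.94 × 10^-3 M
pH = −log[H+] = −log(7.94 × 10^-3) = 2.10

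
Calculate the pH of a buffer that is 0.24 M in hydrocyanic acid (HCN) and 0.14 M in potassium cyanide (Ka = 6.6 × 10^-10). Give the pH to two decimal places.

pH = 8.95

pKa = −log(6.6 × 10^-10) = 9.180
Using pH = pKa + log([base]/[acid]) with [base]/[acid] = 0.14/0.24:
pH = 9.180 + (-0.234) = 8.95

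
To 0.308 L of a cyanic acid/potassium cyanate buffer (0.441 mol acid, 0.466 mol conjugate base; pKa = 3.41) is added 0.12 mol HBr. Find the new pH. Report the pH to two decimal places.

pH = 3.20

Added H+ converts OCN- to HOCN: HOCN → 0.561 mol, OCN- → 0.346 mol.
pH = pKa + log([A⁻]/[HA]) = 3.41 + log(0.346/0.561) = 3.41 -0.210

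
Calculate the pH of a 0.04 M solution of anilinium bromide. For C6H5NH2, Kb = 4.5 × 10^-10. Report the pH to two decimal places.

C6H5NH3+ is the conjugate acid of the weak base C6H5NH2.
Ka = Kw/Kb = 1.0×10^-14 / 4.5 × 10^-10 = 2.22 × 10^-5
From the ICE table, Ka = x²/(0.04 − x) = 2.22 × 10^-5.
Since Ka ≪ C₀, x ≈ √(Ka·C₀) = 9.42 × 10^-4 M.
pH = −log(9.42 × 10^-4) = 3.03

pH = 3.03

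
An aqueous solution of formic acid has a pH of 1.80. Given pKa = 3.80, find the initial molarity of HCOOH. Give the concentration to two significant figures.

[H+] = 10^(-1.80) = 1.58 × 10^-2 M = x
Ka = 10^(−3.80) = 1.58 × 10^-4
Ka = x²/(C₀ − x) ⇒ C₀ = x + x²/Ka
C₀ = 1.58 × 10^-2 + (1.58 × 10^-2)²/(1.58 × 10^-4) = 1.60 M

C₀ = 1.6 M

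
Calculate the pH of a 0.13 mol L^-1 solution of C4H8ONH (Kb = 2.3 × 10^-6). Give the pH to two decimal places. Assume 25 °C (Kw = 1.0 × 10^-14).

C4H8ONH + H2O ⇌ C4H8ONH2+ + OH-
Kb = x²/(0.13 − x) = 2.3 × 10^-6
Assume x ≪ 0.13: x ≈ √(2.3 × 10^-6 × 0.13) = 5.47 × 10^-4 M
pOH = −log(5.47 × 10^-4) = 3.26; pH = 14.00 − 3.26 = 10.74

pH = 10.74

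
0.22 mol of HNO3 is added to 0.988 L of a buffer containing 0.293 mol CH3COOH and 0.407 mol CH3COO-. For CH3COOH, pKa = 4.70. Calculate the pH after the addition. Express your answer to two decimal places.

pH = 4.26

Added H+ converts CH3COO- to CH3COOH: CH3COOH → 0.513 mol, CH3COO- → 0.187 mol.
pH = pKa + log(n_CH3COO-/n_CH3COOH) = 4.70 + log(0.187/0.513) = 4.70 + (-0.438)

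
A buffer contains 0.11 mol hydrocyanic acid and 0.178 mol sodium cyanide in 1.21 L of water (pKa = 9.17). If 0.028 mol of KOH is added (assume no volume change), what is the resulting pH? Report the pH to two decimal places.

OH- converts HCN to CN-: HCN → 0.082 mol, CN- → 0.206 mol.
pH = pKa + log([A⁻]/[HA]) = 9.17 + log(0.206/0.082) = 9.17 +0.400

pH = 9.57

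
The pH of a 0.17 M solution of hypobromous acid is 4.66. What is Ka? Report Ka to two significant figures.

Ka = 2.8 × 10^-9

[H+] = 10^(-4.66) = 2.19 × 10^-5 M
At equilibrium [HA] = 0.17 − 2.19 × 10^-5 = 1.70 × 10^-1 M
Ka = [H+][A-]/[HA] = (2.19 × 10^-5)² / 1.70 × 10^-1 = 2.8 × 10^-9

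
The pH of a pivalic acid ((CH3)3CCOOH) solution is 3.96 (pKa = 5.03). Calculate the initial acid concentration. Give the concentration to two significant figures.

[H+] = 10^(-3.96) = 1.10 × 10^-4 M = x
Ka = 10^(−5.03) = 9.33 × 10^-6
Ka = x²/(C₀ − x) ⇒ C₀ = x + x²/Ka
C₀ = 1.10 × 10^-4 + (1.10 × 10^-4)²/(9.33 × 10^-6) = 1.41 × 10^-3 M

C₀ = 1.4 × 10^-3 M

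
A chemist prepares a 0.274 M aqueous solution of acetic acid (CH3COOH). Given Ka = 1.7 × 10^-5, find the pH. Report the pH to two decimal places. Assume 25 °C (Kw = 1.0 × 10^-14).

pH = 2.67

CH3COOH ⇌ CH3COO- + H+
From the ICE table, Ka = [H+]²/(0.274 − [H+]) = 1.7 × 10^-5.
Assume [H+] ≪ 0.274: [H+] ≈ √(1.7 × 10^-5 × 0.274) = 2.16 × 10^-3 M
pH = −log(2.16 × 10^-3) = 2.67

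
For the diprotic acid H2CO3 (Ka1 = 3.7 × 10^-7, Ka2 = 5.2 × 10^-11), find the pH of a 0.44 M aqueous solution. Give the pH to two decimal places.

pH = 3.39

Ka1 ≫ Ka2, so treat the first dissociation as the only significant source of H+.
Ka1 = x²/(0.44 − x) = 3.7 × 10^-7
x ≈ √(3.7 × 10^-7 × 0.44) = 4.03 × 10^-4 M
pH = −log(4.03 × 10^-4) = 3.39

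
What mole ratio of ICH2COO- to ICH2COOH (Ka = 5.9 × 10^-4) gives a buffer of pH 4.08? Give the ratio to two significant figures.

pKa = -log(5.9 × 10^-4) = 3.229
pH = pKa + log(r) ⇒ log(r) = 4.08 − 3.229 = +0.851
r = [ICH2COO-]/[ICH2COOH] = 10^(+0.851) = 7.1

ratio = 7.1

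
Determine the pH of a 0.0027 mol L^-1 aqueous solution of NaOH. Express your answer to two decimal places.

NaOH is a strong base; [OH-] = 0.0027 M.
pOH = -log(0.0027) = 2.57
pH = 14.00 - 2.57 = 11.43

pH = 11.43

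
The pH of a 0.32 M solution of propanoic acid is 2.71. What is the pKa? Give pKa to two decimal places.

pKa = 4.92

[H+] = 10^(-2.71) = 1.95 × 10^-3 M
At equilibrium [HA] = 0.32 − 1.95 × 10^-3 = 3.18 × 10^-1 M
Ka = [H+][A-]/[HA] = (1.95 × 10^-3)² / 3.18 × 10^-1 = 1.20 × 10^-5
pKa = -log(1.20 × 10^-5) = 4.92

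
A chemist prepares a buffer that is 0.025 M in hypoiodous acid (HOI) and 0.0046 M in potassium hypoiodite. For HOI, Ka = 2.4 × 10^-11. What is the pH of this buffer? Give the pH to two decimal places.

pKa = −log(2.4 × 10^-11) = 10.620
Using pH = pKa + log([base]/[acid]) with [base]/[acid] = 0.0046/0.025:
pH = 10.620 + (-0.735) = 9.88

pH = 9.88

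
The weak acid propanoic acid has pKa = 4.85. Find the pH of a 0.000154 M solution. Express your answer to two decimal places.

CH3CH2COOH ⇌ CH3CH2COO- + H+
Ka = 10^(−4.85) = 1.41 × 10^-5
From the ICE table, Ka = [H+]²/(0.000154 − [H+]) = 1.41 × 10^-5.
The 5% rule fails; solving [H+]² + Ka·[H+] − Ka·C₀ = 0 exactly:
[H+] = (−Ka + √(Ka² + 4·Ka·C₀))/2 = 4.01 × 10^-5 M
pH = −log[H+] = −log(4.01 × 10^-5) = 4.40

pH = 4.40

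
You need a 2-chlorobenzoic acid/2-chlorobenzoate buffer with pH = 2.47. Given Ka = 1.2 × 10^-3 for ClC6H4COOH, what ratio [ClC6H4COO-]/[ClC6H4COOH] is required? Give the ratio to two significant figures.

pKa = -log(1.2 × 10^-3) = 2.921
pH = pKa + log(r) ⇒ log(r) = 2.47 − 2.921 = -0.451
r = [ClC6H4COO-]/[ClC6H4COOH] = 10^(-0.451) = 0.354

ratio = 0.35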